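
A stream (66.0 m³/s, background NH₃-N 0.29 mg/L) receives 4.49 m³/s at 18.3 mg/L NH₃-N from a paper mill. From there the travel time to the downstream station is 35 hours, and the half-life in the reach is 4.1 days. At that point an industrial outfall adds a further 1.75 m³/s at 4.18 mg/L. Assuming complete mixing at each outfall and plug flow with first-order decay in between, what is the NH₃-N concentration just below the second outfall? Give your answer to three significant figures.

Flow-weighted average: C = (66.00·0.2900 + 4.490·18.30) / 70.49 = 101.3/70.49 = 1.437 mg/L; combined flow 70.49 m³/s.
Half-life 4.1 d → k = ln 2 / 4.1 = 0.1691 d⁻¹.
Decay over the reach: 1.437·exp(−kt) = 1.437·0.7815 = 1.123 mg/L.
Second outfall: C = (70.49·1.123 + 1.750·4.180)/72.24 = 1.197 mg/L.

1.20 mg/L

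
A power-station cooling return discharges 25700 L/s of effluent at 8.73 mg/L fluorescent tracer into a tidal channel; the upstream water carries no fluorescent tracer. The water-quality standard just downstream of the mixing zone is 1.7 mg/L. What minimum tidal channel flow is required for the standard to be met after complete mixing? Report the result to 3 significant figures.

Set C_mix = 1.7: (Q·0 + 25700·8.730) / (Q + 25700) = 1.7
→ Q = 25700·(8.730 − 1.7)/(1.7 − 0) = 106300 L/s.

106000 L/s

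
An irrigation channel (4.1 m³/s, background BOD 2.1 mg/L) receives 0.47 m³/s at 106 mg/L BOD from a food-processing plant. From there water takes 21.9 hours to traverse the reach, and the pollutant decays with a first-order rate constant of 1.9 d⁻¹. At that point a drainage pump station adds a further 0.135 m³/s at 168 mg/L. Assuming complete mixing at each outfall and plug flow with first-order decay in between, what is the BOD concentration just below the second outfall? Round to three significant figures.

Flow-weighted average: C = (4.100·2.100 + 0.4700·106.0) / 4.570 = 58.43/4.570 = 12.79 mg/L; combined flow 4.570 m³/s.
After decay, C = 12.79 × e^(−kt) = 12.79 × 0.1766 = 2.258 mg/L.
Second outfall: C = (4.570·2.258 + 0.1350·168.0)/4.705 = 7.014 mg/L.

7.01 mg/L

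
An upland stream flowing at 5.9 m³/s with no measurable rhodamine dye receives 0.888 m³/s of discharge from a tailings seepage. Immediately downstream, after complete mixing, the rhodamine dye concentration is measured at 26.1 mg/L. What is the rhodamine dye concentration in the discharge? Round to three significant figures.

200 mg/L

Mass balance: 5.900·0 + 0.8880·Cₑ = 6.788·26.10
→ Cₑ = (6.788·26.10 − 5.900·0) / 0.8880 = 199.5 mg/L.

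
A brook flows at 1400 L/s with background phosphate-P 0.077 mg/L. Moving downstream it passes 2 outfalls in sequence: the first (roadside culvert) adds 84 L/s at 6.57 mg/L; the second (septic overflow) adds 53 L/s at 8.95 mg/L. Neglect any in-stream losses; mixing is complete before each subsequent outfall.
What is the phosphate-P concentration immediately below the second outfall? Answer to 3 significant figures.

0.738 mg/L

Below outfall 1: Q → 1484 L/s, C = (1400·0.07700 + 84.00·6.570)/1484 = 0.4445 mg/L.
Below outfall 2: Q → 1537 L/s, C = (1484·0.4445 + 53.00·8.950)/1537 = 0.7378 mg/L.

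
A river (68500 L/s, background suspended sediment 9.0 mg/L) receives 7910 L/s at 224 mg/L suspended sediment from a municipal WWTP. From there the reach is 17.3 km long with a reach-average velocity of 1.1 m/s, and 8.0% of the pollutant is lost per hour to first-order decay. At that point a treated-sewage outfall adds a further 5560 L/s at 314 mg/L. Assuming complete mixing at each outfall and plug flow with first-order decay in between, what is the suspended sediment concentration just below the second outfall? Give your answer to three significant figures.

Mass balance: C = (68500·9.000 + 7910·224.0) / 76410 = 2388000/76410 = 31.26 mg/L; combined flow 76410 L/s.
Travel time t = 17.3·1000 / 1.1 = 15730 s = 4.369 h.
8.0%/h lost → k = −ln(1 − 0.08) = 0.08338 h⁻¹.
First-order decay: C = 31.26·exp(−k·t) = 31.26·0.6947 = 21.71 mg/L.
At the second outfall, C = (76410·21.71 + 5560·314.0) / (76410 + 5560) = 41.54 mg/L.

41.5 mg/L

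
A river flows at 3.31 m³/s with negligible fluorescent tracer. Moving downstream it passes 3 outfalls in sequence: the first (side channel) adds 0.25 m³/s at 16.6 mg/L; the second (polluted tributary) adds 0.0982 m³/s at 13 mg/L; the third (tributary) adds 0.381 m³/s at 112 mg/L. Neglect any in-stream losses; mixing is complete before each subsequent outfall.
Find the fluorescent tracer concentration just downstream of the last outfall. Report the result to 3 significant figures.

11.9 mg/L

Outfall 1: combined Q = 3.560 m³/s; C = (3.310·0 + 0.2500·16.60)/3.560 = 1.166 mg/L.
Outfall 2: combined Q = 3.658 m³/s; C = (3.560·1.166 + 0.09820·13.00)/3.658 = 1.483 mg/L.
Outfall 3: combined Q = 4.039 m³/s; C = (3.658·1.483 + 0.3810·112.0)/4.039 = 11.91 mg/L.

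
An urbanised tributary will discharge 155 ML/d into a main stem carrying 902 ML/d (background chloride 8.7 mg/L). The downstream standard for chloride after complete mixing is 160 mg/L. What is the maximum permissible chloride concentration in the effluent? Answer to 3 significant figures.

1040 mg/L

At the limit, (Qr·Cr + Qe·Cₑ)/(Qr + Qe) = 160:
Cₑ = (1057·160 − 902.0·8.700) / 155.0 = 1040 mg/L.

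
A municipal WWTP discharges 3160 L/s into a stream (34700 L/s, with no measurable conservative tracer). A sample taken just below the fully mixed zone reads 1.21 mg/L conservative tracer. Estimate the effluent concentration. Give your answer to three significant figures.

14.5 mg/L

Mass balance: 34700·0 + 3160·Cₑ = 37860·1.210
→ Cₑ = (37860·1.210 − 34700·0) / 3160 = 14.50 mg/L.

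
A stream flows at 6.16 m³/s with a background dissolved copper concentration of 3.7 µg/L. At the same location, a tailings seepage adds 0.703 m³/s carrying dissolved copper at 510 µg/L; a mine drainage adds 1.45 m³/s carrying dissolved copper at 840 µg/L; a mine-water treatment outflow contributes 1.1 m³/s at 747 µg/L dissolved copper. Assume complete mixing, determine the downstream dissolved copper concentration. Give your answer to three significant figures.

257 µg/L

Mixed concentration C = ΣQC/ΣQ = (6.160·3.700 + 0.7030·510.0 + 1.450·840.0 + 1.100·747.0) / 9.413 = 2421/9.413 = 257.2 µg/L.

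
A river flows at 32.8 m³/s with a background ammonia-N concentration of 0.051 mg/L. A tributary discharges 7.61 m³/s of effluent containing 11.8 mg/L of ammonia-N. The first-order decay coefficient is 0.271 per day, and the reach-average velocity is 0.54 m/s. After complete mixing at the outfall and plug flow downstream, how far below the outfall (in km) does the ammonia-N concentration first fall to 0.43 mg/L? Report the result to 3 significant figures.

286 km

Mixed concentration C = ΣQC/ΣQ = (32.80·0.05100 + 7.610·11.80) / 40.41 = 91.47/40.41 = 2.264 mg/L.
Set 2.264·exp(−k·t) = 0.43 → t = ln(2.264/0.43)/k = 529500 s = 147.1 h.
Distance = v·t = 0.54·529500 = 285900 m = 285.9 km.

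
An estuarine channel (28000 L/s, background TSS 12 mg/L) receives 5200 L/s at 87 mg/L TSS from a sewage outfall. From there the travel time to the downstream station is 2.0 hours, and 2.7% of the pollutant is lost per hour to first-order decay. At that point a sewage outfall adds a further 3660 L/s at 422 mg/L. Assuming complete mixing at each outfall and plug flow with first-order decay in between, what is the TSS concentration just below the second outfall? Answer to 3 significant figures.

Mass balance: C = (28000·12.00 + 5200·87.00) / 33200 = 788400/33200 = 23.75 mg/L; combined flow 33200 L/s.
2.7%/h lost → k = −ln(1 − 0.027) = 0.02737 h⁻¹.
Applying C = C₀e^(−kt): 23.75 × 0.9467 = 22.48 mg/L.
Second outfall: C = (33200·22.48 + 3660·422.0)/36860 = 62.15 mg/L.

62.2 mg/L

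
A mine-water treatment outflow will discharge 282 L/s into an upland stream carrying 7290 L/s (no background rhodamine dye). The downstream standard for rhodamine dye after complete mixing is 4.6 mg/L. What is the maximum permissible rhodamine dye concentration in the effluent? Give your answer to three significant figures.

124 mg/L

At the limit, (Qr·Cr + Qe·Cₑ)/(Qr + Qe) = 4.6:
Cₑ = (7572·4.6 − 7290·0) / 282.0 = 123.5 mg/L.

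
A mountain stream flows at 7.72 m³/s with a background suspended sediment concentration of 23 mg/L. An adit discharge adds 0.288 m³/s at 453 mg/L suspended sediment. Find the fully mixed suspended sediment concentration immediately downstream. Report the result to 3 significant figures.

After mixing, C = (7.720·23.00 + 0.2880·453.0) / 8.008 = 308.0/8.008 = 38.46 mg/L.

38.5 mg/L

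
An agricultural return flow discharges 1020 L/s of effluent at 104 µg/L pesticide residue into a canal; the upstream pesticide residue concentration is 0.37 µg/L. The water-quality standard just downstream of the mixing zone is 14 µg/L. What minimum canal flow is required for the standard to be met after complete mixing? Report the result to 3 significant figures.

6740 L/s

Set C_mix = 14: (Q·0.3700 + 1020·104.0) / (Q + 1020) = 14
→ Q = 1020·(104.0 − 14)/(14 − 0.3700) = 6735 L/s.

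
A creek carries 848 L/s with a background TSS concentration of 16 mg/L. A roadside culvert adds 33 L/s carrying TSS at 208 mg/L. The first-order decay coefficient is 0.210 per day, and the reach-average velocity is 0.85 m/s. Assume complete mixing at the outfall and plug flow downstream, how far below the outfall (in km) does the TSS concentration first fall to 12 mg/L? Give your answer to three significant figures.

Conservation of mass: C = (848.0·16.00 + 33.00·208.0) / 881.0 = 20430/881.0 = 23.19 mg/L.
Set 23.19·exp(−k·t) = 12 → t = ln(23.19/12)/k = 271100 s = 75.30 h.
Distance = v·t = 0.85·271100 = 230400 m = 230.4 km.

230 km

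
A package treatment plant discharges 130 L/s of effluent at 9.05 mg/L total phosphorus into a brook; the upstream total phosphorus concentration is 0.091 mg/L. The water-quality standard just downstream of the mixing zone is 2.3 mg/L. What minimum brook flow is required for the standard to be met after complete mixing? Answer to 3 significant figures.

Set C_mix = 2.3: (Q·0.09100 + 130.0·9.050) / (Q + 130.0) = 2.3
→ Q = 130.0·(9.050 − 2.3)/(2.3 − 0.09100) = 397.2 L/s.

397 L/s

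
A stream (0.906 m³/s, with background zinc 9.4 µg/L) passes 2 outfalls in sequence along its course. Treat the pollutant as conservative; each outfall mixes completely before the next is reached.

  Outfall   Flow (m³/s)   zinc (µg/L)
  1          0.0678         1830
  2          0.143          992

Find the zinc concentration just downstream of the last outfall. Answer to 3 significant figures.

246 µg/L

Outfall 1: combined Q = 0.9738 m³/s; C = (0.9060·9.400 + 0.06780·1830)/0.9738 = 136.2 µg/L.
Outfall 2: combined Q = 1.117 m³/s; C = (0.9738·136.2 + 0.1430·992.0)/1.117 = 245.7 µg/L.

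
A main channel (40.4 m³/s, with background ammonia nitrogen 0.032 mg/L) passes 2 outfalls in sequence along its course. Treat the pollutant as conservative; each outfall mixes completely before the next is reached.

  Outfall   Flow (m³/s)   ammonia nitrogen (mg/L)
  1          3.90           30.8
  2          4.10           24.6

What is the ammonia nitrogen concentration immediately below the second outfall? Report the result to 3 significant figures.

Below outfall 1: Q → 44.30 m³/s, C = (40.40·0.03200 + 3.900·30.80)/44.30 = 2.741 mg/L.
Below outfall 2: Q → 48.40 m³/s, C = (44.30·2.741 + 4.100·24.60)/48.40 = 4.592 mg/L.

4.59 mg/L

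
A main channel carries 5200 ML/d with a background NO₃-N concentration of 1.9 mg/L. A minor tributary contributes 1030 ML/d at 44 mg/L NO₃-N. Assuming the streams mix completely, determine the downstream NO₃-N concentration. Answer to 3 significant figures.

8.86 mg/L

Conservation of mass: C = (5200·1.900 + 1030·44.00) / 6230 = 55200/6230 = 8.860 mg/L.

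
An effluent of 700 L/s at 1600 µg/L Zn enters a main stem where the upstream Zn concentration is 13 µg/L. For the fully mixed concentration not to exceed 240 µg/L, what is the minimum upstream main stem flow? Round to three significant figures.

Set C_mix = 240: (Q·13.00 + 700.0·1600) / (Q + 700.0) = 240
→ Q = 700.0·(1600 − 240)/(240 − 13.00) = 4194 L/s.

4190 L/s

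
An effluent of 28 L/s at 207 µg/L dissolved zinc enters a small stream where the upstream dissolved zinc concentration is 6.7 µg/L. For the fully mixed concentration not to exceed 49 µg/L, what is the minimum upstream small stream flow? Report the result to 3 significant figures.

105 L/s

Set C_mix = 49: (Q·6.700 + 28.00·207.0) / (Q + 28.00) = 49
→ Q = 28.00·(207.0 − 49)/(49 − 6.700) = 104.6 L/s.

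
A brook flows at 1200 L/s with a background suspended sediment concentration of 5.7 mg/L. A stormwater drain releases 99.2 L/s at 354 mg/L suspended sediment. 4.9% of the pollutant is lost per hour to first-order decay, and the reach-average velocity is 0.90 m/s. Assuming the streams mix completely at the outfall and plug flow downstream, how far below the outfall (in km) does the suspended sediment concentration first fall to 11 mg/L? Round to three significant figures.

69.5 km

Mass balance: C = (1200·5.700 + 99.20·354.0) / 1299 = 41960/1299 = 32.29 mg/L.
4.9%/h lost → k = −ln(1 − 0.049) = 0.05024 h⁻¹.
Set 32.29·exp(−k·t) = 11 → t = ln(32.29/11)/k = 77170 s = 21.44 h.
Distance = v·t = 0.90·77170 = 69450 m = 69.45 km.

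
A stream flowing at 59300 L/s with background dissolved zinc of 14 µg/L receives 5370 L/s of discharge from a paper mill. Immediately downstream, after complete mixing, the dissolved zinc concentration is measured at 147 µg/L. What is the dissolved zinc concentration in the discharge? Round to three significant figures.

1620 µg/L

Mass balance: 59300·14.00 + 5370·Cₑ = 64670·147.0
→ Cₑ = (64670·147.0 − 59300·14.00) / 5370 = 1616 µg/L.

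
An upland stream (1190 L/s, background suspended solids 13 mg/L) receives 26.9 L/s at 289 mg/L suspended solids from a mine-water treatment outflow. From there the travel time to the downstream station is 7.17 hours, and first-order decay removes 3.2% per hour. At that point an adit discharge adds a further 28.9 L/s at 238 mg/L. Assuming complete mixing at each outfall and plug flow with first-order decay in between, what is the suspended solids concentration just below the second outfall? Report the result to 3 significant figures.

Conservation of mass: C = (1190·13.00 + 26.90·289.0) / 1217 = 23240/1217 = 19.10 mg/L; combined flow 1217 L/s.
3.2%/h lost → k = −ln(1 − 0.032) = 0.03252 h⁻¹.
Decay over the reach: 19.10·exp(−kt) = 19.10·0.7920 = 15.13 mg/L.
At the second outfall, C = (1217·15.13 + 28.90·238.0) / (1217 + 28.90) = 20.30 mg/L.

20.3 mg/L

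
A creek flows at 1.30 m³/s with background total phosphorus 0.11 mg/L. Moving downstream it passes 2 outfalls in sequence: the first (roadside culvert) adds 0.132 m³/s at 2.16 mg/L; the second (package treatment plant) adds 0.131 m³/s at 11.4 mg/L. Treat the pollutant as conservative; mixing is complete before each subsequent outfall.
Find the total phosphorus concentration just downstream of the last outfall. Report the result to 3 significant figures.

Outfall 1: combined Q = 1.432 m³/s; C = (1.300·0.1100 + 0.1320·2.160)/1.432 = 0.2990 mg/L.
Outfall 2: combined Q = 1.563 m³/s; C = (1.432·0.2990 + 0.1310·11.40)/1.563 = 1.229 mg/L.

1.23 mg/L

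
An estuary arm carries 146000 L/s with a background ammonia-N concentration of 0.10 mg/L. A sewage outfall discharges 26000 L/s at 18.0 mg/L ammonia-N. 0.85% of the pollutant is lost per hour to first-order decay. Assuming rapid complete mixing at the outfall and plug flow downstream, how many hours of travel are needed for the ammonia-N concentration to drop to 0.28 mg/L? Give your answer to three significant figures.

270 h

After mixing, C = (146000·0.1000 + 26000·18.00) / 172000 = 482600/172000 = 2.806 mg/L.
0.85%/h lost → k = −ln(1 − 0.0085) = 0.008536 h⁻¹.
2.806·exp(−k·t) = 0.28 → t = ln(2.806/0.28)/k = 971900 s = 270.0 h.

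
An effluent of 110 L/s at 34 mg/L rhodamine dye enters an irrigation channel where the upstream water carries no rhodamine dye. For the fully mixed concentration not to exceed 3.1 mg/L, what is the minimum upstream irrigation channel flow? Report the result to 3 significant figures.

Set C_mix = 3.1: (Q·0 + 110.0·34.00) / (Q + 110.0) = 3.1
→ Q = 110.0·(34.00 − 3.1)/(3.1 − 0) = 1096 L/s.

1100 L/s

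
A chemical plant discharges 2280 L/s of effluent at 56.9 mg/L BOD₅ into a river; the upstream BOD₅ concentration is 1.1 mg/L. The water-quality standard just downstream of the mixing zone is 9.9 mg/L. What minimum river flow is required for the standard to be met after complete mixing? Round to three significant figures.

Set C_mix = 9.9: (Q·1.100 + 2280·56.90) / (Q + 2280) = 9.9
→ Q = 2280·(56.90 − 9.9)/(9.9 − 1.100) = 12180 L/s.

12200 L/s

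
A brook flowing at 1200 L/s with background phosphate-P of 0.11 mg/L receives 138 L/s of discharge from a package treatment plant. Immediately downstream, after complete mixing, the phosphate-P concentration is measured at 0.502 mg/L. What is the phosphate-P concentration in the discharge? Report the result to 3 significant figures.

Mass balance: 1200·0.1100 + 138.0·Cₑ = 1338·0.5020
→ Cₑ = (1338·0.5020 − 1200·0.1100) / 138.0 = 3.911 mg/L.

3.91 mg/L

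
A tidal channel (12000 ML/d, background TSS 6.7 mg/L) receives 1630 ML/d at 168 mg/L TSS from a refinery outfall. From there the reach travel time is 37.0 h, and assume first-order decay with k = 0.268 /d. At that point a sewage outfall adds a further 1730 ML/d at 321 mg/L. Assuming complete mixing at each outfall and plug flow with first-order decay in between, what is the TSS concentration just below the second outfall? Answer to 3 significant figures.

51.4 mg/L

Mass balance: C = (12000·6.700 + 1630·168.0) / 13630 = 354200/13630 = 25.99 mg/L; combined flow 13630 ML/d.
First-order decay: C = 25.99·exp(−k·t) = 25.99·0.6616 = 17.19 mg/L.
At the second outfall, C = (13630·17.19 + 1730·321.0) / (13630 + 1730) = 51.41 mg/L.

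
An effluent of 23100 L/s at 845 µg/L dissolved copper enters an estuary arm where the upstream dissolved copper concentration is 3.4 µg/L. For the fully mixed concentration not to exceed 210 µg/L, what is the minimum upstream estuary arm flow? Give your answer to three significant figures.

Set C_mix = 210: (Q·3.400 + 23100·845.0) / (Q + 23100) = 210
→ Q = 23100·(845.0 − 210)/(210 − 3.400) = 71000 L/s.

71000 L/s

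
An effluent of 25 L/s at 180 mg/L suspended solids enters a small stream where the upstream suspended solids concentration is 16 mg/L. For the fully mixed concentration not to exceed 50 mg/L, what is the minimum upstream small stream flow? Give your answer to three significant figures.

Set C_mix = 50: (Q·16.00 + 25.00·180.0) / (Q + 25.00) = 50
→ Q = 25.00·(180.0 − 50)/(50 − 16.00) = 95.59 L/s.

95.6 L/s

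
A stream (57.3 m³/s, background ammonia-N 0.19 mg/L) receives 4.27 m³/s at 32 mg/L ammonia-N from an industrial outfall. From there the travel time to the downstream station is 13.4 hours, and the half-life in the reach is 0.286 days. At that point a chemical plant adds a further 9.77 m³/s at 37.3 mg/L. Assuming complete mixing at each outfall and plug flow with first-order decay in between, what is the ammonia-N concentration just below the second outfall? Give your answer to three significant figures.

5.64 mg/L

Conservation of mass: C = (57.30·0.1900 + 4.270·32.00) / 61.57 = 147.5/61.57 = 2.396 mg/L; combined flow 61.57 m³/s.
Half-life 0.286 d → k = ln 2 / 0.286 = 2.424 d⁻¹.
After decay, C = 2.396 × e^(−kt) = 2.396 × 0.2584 = 0.6192 mg/L.
At the second outfall, C = (61.57·0.6192 + 9.770·37.30) / (61.57 + 9.770) = 5.643 mg/L.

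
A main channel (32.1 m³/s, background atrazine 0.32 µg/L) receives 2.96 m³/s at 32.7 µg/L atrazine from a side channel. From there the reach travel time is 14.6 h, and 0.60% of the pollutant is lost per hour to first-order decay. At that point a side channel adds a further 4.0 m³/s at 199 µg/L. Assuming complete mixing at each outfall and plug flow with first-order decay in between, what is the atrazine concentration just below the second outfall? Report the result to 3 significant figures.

Conservation of mass: C = (32.10·0.3200 + 2.960·32.70) / 35.06 = 107.1/35.06 = 3.054 µg/L; combined flow 35.06 m³/s.
0.60%/h lost → k = −ln(1 − 0.006) = 0.006018 h⁻¹.
First-order decay: C = 3.054·exp(−k·t) = 3.054·0.9159 = 2.797 µg/L.
At the second outfall, C = (35.06·2.797 + 4.000·199.0) / (35.06 + 4.000) = 22.89 µg/L.

22.9 µg/L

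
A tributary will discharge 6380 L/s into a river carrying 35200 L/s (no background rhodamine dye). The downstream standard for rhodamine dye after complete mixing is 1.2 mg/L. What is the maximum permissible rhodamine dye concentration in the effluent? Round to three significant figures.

7.82 mg/L

At the limit, (Qr·Cr + Qe·Cₑ)/(Qr + Qe) = 1.2:
Cₑ = (41580·1.2 − 35200·0) / 6380 = 7.821 mg/L.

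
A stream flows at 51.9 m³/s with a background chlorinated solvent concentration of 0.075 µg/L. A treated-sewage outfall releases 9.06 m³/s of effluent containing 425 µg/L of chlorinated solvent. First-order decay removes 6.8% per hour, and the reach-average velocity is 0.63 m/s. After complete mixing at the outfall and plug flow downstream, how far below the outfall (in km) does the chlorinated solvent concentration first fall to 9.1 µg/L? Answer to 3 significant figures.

Flow-weighted average: C = (51.90·0.07500 + 9.060·425.0) / 60.96 = 3854/60.96 = 63.23 µg/L.
6.8%/h lost → k = −ln(1 − 0.068) = 0.07042 h⁻¹.
Set 63.23·exp(−k·t) = 9.1 → t = ln(63.23/9.1)/k = 99100 s = 27.53 h.
Distance = v·t = 0.63·99100 = 62430 m = 62.43 km.

62.4 km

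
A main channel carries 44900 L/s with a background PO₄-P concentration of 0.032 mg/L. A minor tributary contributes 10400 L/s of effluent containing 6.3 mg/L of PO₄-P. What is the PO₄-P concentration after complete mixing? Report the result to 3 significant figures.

1.21 mg/L

After mixing, C = (44900·0.03200 + 10400·6.300) / 55300 = 66960/55300 = 1.211 mg/L.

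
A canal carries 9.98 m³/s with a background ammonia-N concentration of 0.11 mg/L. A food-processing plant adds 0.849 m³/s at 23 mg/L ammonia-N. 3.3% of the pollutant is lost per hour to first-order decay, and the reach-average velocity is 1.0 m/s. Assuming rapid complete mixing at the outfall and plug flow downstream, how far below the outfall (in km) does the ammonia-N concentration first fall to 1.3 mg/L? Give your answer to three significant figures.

41.0 km

Flow-weighted average: C = (9.980·0.1100 + 0.8490·23.00) / 10.83 = 20.62/10.83 = 1.905 mg/L.
3.3%/h lost → k = −ln(1 − 0.033) = 0.03356 h⁻¹.
Set 1.905·exp(−k·t) = 1.3 → t = ln(1.905/1.3)/k = 40970 s = 11.38 h.
Distance = v·t = 1.0·40970 = 40970 m = 40.97 km.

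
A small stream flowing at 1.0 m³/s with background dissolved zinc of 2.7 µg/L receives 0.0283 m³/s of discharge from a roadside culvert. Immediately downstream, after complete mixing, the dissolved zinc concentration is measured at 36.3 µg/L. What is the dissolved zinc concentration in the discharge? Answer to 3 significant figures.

1220 µg/L

Mass balance: 1.000·2.700 + 0.02830·Cₑ = 1.028·36.30
→ Cₑ = (1.028·36.30 − 1.000·2.700) / 0.02830 = 1224 µg/L.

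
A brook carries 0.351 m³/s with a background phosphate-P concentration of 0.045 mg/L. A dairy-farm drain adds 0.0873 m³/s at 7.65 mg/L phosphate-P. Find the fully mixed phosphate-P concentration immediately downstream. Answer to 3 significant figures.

Mixed concentration C = ΣQC/ΣQ = (0.3510·0.04500 + 0.08730·7.650) / 0.4383 = 0.6836/0.4383 = 1.560 mg/L.

1.56 mg/L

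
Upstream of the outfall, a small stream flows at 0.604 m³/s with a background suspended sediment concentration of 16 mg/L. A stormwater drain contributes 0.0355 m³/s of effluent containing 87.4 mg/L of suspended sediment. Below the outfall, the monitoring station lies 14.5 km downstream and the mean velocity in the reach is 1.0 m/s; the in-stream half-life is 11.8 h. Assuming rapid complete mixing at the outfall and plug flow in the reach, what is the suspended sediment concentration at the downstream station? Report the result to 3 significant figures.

Flow-weighted average: C = (0.6040·16.00 + 0.03550·87.40) / 0.6395 = 12.77/0.6395 = 19.96 mg/L.
Travel time t = 14.5·1000 / 1.0 = 14500 s = 4.028 h.
Half-life 11.8 h → k = ln 2 / 11.8 = 0.05874 h⁻¹ = 1.410 d⁻¹.
Decay over the reach: 19.96·exp(−kt) = 19.96·0.7893 = 15.76 mg/L.

15.8 mg/L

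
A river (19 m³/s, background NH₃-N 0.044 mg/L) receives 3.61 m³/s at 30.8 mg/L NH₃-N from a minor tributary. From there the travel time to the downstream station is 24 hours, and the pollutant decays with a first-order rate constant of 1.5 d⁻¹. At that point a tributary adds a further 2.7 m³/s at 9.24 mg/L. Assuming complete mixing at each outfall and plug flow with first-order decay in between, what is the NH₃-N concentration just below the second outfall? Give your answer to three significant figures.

1.97 mg/L

Flow-weighted average: C = (19.00·0.04400 + 3.610·30.80) / 22.61 = 112.0/22.61 = 4.955 mg/L; combined flow 22.61 m³/s.
Applying C = C₀e^(−kt): 4.955 × 0.2231 = 1.106 mg/L.
Second outfall: C = (22.61·1.106 + 2.700·9.240)/25.31 = 1.973 mg/L.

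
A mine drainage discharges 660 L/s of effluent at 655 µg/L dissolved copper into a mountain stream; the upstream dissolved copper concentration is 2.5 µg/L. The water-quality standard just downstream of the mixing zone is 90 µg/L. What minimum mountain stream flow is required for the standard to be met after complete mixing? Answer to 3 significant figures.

4260 L/s

Set C_mix = 90: (Q·2.500 + 660.0·655.0) / (Q + 660.0) = 90
→ Q = 660.0·(655.0 − 90)/(90 − 2.500) = 4262 L/s.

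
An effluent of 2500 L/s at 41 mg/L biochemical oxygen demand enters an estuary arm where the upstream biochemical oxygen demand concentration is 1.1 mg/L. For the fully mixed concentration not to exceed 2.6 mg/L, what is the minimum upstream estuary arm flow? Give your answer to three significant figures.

64000 L/s

Set C_mix = 2.6: (Q·1.100 + 2500·41.00) / (Q + 2500) = 2.6
→ Q = 2500·(41.00 − 2.6)/(2.6 − 1.100) = 64000 L/s.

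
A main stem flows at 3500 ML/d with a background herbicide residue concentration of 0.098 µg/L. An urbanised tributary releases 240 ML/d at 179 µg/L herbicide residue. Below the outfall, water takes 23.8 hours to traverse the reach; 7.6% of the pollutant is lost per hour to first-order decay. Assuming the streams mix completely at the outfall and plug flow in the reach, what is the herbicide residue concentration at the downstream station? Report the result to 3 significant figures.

Mass balance: C = (3500·0.09800 + 240.0·179.0) / 3740 = 43300/3740 = 11.58 µg/L.
7.6%/h lost → k = −ln(1 − 0.076) = 0.07904 h⁻¹.
Applying C = C₀e^(−kt): 11.58 × 0.1524 = 1.765 µg/L.

1.76 µg/L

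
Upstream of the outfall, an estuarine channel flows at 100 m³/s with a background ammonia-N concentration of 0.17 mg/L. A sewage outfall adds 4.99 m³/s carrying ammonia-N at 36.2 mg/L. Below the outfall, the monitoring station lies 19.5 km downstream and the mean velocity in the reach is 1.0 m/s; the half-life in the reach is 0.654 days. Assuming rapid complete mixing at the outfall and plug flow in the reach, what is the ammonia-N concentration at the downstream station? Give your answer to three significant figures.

1.48 mg/L

Conservation of mass: C = (100.0·0.1700 + 4.990·36.20) / 105.0 = 197.6/105.0 = 1.882 mg/L.
Travel time t = 19.5·1000 / 1.0 = 19500 s = 5.417 h.
Half-life 0.654 d → k = ln 2 / 0.654 = 1.060 d⁻¹.
First-order decay: C = 1.882·exp(−k·t) = 1.882·0.7873 = 1.482 mg/L.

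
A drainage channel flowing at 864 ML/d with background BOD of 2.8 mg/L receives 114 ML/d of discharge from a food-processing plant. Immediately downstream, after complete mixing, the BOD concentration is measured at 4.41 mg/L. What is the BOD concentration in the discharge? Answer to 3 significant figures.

16.6 mg/L

Mass balance: 864.0·2.800 + 114.0·Cₑ = 978.0·4.410
→ Cₑ = (978.0·4.410 − 864.0·2.800) / 114.0 = 16.61 mg/L.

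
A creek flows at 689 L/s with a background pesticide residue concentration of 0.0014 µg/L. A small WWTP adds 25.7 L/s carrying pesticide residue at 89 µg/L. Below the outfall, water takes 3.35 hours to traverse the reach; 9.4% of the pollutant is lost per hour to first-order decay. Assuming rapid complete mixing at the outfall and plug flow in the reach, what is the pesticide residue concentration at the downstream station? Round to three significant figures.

Mass balance: C = (689.0·0.001400 + 25.70·89.00) / 714.7 = 2288/714.7 = 3.202 µg/L.
9.4%/h lost → k = −ln(1 − 0.094) = 0.09872 h⁻¹.
After decay, C = 3.202 × e^(−kt) = 3.202 × 0.7184 = 2.300 µg/L.

2.30 µg/L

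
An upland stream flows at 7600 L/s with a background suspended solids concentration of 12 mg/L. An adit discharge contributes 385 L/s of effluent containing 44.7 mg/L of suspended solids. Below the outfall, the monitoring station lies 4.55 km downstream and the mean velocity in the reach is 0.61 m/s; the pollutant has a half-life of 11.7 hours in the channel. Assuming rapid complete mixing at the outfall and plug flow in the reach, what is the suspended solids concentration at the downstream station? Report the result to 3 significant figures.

12.0 mg/L

Mass balance: C = (7600·12.00 + 385.0·44.70) / 7985 = 108400/7985 = 13.58 mg/L.
Travel time t = 4.55·1000 / 0.61 = 7459 s = 2.072 h.
Half-life 11.7 h → k = ln 2 / 11.7 = 0.05924 h⁻¹ = 1.422 d⁻¹.
Decay over the reach: 13.58·exp(−kt) = 13.58·0.8845 = 12.01 mg/L.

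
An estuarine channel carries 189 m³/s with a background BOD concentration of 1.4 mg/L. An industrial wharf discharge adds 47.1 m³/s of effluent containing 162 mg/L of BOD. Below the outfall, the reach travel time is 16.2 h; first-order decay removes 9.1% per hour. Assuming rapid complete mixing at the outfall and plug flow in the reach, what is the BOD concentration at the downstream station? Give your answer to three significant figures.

Mass balance: C = (189.0·1.400 + 47.10·162.0) / 236.1 = 7895/236.1 = 33.44 mg/L.
9.1%/h lost → k = −ln(1 − 0.091) = 0.09541 h⁻¹.
After decay, C = 33.44 × e^(−kt) = 33.44 × 0.2132 = 7.128 mg/L.

7.13 mg/L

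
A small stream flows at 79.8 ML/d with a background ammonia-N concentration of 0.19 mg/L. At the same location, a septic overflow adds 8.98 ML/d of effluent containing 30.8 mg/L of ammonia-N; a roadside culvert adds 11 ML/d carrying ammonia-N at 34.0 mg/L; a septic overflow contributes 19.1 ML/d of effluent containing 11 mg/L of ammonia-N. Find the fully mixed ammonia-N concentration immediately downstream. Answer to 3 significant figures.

Mixed concentration C = ΣQC/ΣQ = (79.80·0.1900 + 8.980·30.80 + 11.00·34.00 + 19.10·11.00) / 118.9 = 875.8/118.9 = 7.367 mg/L.

7.37 mg/L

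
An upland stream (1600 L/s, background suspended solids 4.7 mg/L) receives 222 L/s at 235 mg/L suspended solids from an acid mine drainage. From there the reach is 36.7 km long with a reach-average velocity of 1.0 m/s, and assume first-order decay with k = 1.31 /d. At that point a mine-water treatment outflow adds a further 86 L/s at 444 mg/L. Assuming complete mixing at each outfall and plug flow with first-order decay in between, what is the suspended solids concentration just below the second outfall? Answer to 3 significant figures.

37.9 mg/L

Conservation of mass: C = (1600·4.700 + 222.0·235.0) / 1822 = 59690/1822 = 32.76 mg/L; combined flow 1822 L/s.
Travel time t = 36.7·1000 / 1.0 = 36700 s = 10.19 h.
Decay over the reach: 32.76·exp(−kt) = 32.76·0.5732 = 18.78 mg/L.
At the second outfall, C = (1822·18.78 + 86.00·444.0) / (1822 + 86.00) = 37.95 mg/L.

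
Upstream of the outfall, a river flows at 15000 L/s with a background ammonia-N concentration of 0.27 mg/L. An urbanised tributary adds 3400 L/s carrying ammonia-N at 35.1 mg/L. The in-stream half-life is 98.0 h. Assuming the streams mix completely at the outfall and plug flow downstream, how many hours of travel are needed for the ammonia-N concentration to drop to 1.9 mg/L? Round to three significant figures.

Conservation of mass: C = (15000·0.2700 + 3400·35.10) / 18400 = 123400/18400 = 6.706 mg/L.
Half-life 98.0 h → k = ln 2 / 98.0 = 0.007073 h⁻¹ = 0.1698 d⁻¹.
6.706·exp(−k·t) = 1.9 → t = ln(6.706/1.9)/k = 641900 s = 178.3 h.

178 h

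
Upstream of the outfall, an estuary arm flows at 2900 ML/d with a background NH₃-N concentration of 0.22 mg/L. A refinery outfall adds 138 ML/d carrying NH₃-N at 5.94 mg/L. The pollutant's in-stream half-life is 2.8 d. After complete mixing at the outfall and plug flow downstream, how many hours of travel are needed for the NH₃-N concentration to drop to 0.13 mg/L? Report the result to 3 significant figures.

Mixed concentration C = ΣQC/ΣQ = (2900·0.2200 + 138.0·5.940) / 3038 = 1458/3038 = 0.4798 mg/L.
Half-life 2.8 d → k = ln 2 / 2.8 = 0.2476 d⁻¹.
0.4798·exp(−k·t) = 0.13 → t = ln(0.4798/0.13)/k = 455800 s = 126.6 h.

127 h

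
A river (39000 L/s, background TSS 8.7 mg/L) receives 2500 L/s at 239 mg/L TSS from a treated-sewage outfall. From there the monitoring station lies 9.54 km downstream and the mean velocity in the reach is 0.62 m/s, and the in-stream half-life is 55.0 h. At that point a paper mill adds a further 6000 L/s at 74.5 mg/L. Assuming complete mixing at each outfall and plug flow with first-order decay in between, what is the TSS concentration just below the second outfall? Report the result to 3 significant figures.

Mixed concentration C = ΣQC/ΣQ = (39000·8.700 + 2500·239.0) / 41500 = 936800/41500 = 22.57 mg/L; combined flow 41500 L/s.
Travel time t = 9.54·1000 / 0.62 = 15390 s = 4.274 h.
Half-life 55.0 h → k = ln 2 / 55.0 = 0.01260 h⁻¹ = 0.3025 d⁻¹.
Decay over the reach: 22.57·exp(−kt) = 22.57·0.9476 = 21.39 mg/L.
At the second outfall, C = (41500·21.39 + 6000·74.50) / (41500 + 6000) = 28.10 mg/L.

28.1 mg/L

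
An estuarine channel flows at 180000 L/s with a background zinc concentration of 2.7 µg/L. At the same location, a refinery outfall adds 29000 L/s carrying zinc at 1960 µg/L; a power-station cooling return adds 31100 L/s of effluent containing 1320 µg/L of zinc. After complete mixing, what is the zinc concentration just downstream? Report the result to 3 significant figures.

410 µg/L

Mass balance: C = (180000·2.700 + 29000·1960 + 31100·1320) / 240100 = 98380000/240100 = 409.7 µg/L.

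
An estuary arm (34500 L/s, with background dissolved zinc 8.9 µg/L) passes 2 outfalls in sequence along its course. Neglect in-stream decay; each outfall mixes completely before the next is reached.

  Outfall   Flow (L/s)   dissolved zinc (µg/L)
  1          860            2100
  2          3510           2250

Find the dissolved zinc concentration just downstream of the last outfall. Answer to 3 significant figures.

258 µg/L

After outfall 1: Q = 34500 + 860.0 = 35360 L/s; C = (34500·8.900 + 860.0·2100)/35360 = 59.76 µg/L.
After outfall 2: Q = 35360 + 3510 = 38870 L/s; C = (35360·59.76 + 3510·2250)/38870 = 257.5 µg/L.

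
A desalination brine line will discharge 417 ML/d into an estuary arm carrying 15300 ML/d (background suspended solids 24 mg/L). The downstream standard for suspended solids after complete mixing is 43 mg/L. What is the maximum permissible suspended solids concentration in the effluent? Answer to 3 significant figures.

At the limit, (Qr·Cr + Qe·Cₑ)/(Qr + Qe) = 43:
Cₑ = (15720·43 − 15300·24.00) / 417.0 = 740.1 mg/L.

740 mg/L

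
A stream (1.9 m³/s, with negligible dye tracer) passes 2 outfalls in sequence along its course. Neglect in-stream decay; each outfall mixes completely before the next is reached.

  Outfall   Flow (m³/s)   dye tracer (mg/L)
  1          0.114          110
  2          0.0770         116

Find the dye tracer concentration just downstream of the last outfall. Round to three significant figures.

After outfall 1: Q = 1.900 + 0.1140 = 2.014 m³/s; C = (1.900·0 + 0.1140·110.0)/2.014 = 6.226 mg/L.
After outfall 2: Q = 2.014 + 0.07700 = 2.091 m³/s; C = (2.014·6.226 + 0.07700·116.0)/2.091 = 10.27 mg/L.

10.3 mg/L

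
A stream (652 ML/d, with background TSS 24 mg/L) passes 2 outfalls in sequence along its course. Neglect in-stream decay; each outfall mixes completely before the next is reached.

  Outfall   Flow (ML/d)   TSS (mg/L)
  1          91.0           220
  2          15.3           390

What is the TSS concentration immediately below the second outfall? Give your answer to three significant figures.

54.9 mg/L

After outfall 1: Q = 652.0 + 91.00 = 743.0 ML/d; C = (652.0·24.00 + 91.00·220.0)/743.0 = 48.01 mg/L.
After outfall 2: Q = 743.0 + 15.30 = 758.3 ML/d; C = (743.0·48.01 + 15.30·390.0)/758.3 = 54.91 mg/L.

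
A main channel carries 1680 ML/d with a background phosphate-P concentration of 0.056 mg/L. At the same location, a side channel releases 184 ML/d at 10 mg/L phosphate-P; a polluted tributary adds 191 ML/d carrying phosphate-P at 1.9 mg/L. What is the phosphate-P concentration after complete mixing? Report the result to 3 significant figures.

Conservation of mass: C = (1680·0.05600 + 184.0·10.00 + 191.0·1.900) / 2055 = 2297/2055 = 1.118 mg/L.

1.12 mg/L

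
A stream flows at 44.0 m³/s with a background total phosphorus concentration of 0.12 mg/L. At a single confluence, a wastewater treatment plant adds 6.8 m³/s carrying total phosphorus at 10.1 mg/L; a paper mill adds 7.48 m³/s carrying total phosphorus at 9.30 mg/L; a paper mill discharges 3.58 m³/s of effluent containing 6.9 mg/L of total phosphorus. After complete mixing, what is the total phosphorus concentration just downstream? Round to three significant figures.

Mixed concentration C = ΣQC/ΣQ = (44.00·0.1200 + 6.800·10.10 + 7.480·9.300 + 3.580·6.900) / 61.86 = 168.2/61.86 = 2.719 mg/L.

2.72 mg/L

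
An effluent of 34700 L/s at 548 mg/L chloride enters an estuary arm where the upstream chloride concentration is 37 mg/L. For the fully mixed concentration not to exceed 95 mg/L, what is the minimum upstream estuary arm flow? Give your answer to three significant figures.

Set C_mix = 95: (Q·37.00 + 34700·548.0) / (Q + 34700) = 95
→ Q = 34700·(548.0 − 95)/(95 − 37.00) = 271000 L/s.

271000 L/s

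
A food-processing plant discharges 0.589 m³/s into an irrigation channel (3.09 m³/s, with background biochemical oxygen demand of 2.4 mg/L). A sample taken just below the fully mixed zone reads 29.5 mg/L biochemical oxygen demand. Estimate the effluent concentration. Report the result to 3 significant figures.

Mass balance: 3.090·2.400 + 0.5890·Cₑ = 3.679·29.50
→ Cₑ = (3.679·29.50 − 3.090·2.400) / 0.5890 = 171.7 mg/L.

172 mg/L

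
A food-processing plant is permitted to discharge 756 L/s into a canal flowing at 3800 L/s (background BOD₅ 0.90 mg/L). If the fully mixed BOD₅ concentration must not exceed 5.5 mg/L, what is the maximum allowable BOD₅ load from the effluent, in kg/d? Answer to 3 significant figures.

Mass balance at the limit: 3800·0.9000 + 756.0·Cₑ = 4556·5.5 → Cₑ = 28.62 mg/L.
756.0 L/s = 0.7560 m³/s. Load = 0.7560 m³/s × 28.62 g/m³ × 86 400 s/d = 1870 kg/d.

1870 kg/d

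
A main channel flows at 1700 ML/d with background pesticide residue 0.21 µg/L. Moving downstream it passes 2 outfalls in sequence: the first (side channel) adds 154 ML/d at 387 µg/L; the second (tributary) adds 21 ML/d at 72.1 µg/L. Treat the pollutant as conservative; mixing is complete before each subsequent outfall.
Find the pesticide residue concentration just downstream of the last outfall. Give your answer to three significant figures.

32.8 µg/L

After outfall 1: Q = 1700 + 154.0 = 1854 ML/d; C = (1700·0.2100 + 154.0·387.0)/1854 = 32.34 µg/L.
After outfall 2: Q = 1854 + 21.00 = 1875 ML/d; C = (1854·32.34 + 21.00·72.10)/1875 = 32.78 µg/L.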